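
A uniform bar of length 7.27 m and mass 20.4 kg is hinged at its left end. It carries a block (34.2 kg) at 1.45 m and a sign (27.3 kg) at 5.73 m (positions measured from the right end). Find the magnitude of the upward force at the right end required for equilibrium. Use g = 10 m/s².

F ≈ 434 N

Taking torques about the left end:
Beam weight: 20.4 × 10 = 204 N down at 3.635 m → arm 3.635 m, τ = 204 × 3.635 = 741.5 N·m clockwise.
Block: 34.2 × 10 = 342 N down at 1.45 m → arm 5.82 m, τ = 342 × 5.82 = 1990 N·m clockwise.
Sign: 27.3 × 10 = 273 N down at 5.73 m → arm 1.54 m, τ = 273 × 1.54 = 420.4 N·m clockwise.
Net moment of the loads = 3152 N·m clockwise.
The upward force F acts at the right end, arm 7.27 m, giving F × 7.27 counterclockwise.
Setting net torque to zero: F × 7.27 = 3152 → F = 3152 / 7.27 = 434 N.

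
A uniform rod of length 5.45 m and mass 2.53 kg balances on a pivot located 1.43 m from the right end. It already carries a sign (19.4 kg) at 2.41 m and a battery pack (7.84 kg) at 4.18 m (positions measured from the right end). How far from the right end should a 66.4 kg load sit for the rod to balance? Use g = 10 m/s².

x ≈ 0.77 m from the right end

Choose the pivot (at 1.43 m from the right end) as the axis so the support reaction has zero arm there.
Beam weight: 2.53 × 10 = 25.3 N down at 2.725 m → arm 1.295 m, τ = 25.3 × 1.295 = 32.76 N·m counterclockwise.
Sign: 19.4 × 10 = 194 N down at 2.41 m → arm 0.98 m, τ = 194 × 0.98 = 190.1 N·m counterclockwise.
Battery pack: 7.84 × 10 = 78.4 N down at 4.18 m → arm 2.75 m, τ = 78.4 × 2.75 = 215.6 N·m counterclockwise.
Net moment of existing loads = 438.5 N·m counterclockwise.
The load weighs 66.4 × 10 = 664 N and must supply an equal clockwise moment, so its lever arm about the pivot is 438.5 / 664 = 0.66 m.
That puts it at 1.43 − 0.66 = 0.77 m from the right end.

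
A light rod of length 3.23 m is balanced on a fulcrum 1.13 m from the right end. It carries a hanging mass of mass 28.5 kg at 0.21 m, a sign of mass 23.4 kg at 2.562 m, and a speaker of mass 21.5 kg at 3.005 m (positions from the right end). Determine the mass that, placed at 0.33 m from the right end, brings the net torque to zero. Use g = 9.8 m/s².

m ≈ 59.5 kg

About the fulcrum (at 1.13 m from the right end):
Hanging mass: 28.5 × 9.8 = 279.3 N down at 0.21 m → arm 0.92 m, τ = 279.3 × 0.92 = 257 N·m clockwise.
Sign: 23.4 × 9.8 = 229.3 N down at 2.562 m → arm 1.432 m, τ = 229.3 × 1.432 = 328.4 N·m counterclockwise.
Speaker: 21.5 × 9.8 = 210.7 N down at 3.005 m → arm 1.875 m, τ = 210.7 × 1.875 = 395.1 N·m counterclockwise.
Net moment of known loads = 466.5 N·m counterclockwise.
An unknown mass m at 0.33 m has arm 0.8 m; its moment is m·g·0.8 clockwise.
Στ = 0 ⇒ m × 9.8 × 0.8 = 466.5 ⇒ m = 466.5 / (9.8 × 0.8) = 59.5 kg.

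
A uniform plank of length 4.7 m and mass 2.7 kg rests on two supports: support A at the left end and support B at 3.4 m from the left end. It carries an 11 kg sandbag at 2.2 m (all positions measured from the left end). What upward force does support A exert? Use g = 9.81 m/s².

Take moments about support B.
Beam weight: 2.7 × 9.81 = 26.49 N down at 2.35 m → arm 1.05 m, τ = 26.49 × 1.05 = 27.81 N·m counterclockwise.
Sandbag: 11 × 9.81 = 107.9 N down at 2.2 m → arm 1.2 m, τ = 107.9 × 1.2 = 129.5 N·m counterclockwise.
Net load moment about support B = 157.3 N·m counterclockwise.
Reaction R at support A is upward at 0 m, arm 3.4 m → moment R × 3.4 clockwise.
Balancing moments: R × 3.4 = 157.3, giving R = 46.3 N.

R_A ≈ 46.3 N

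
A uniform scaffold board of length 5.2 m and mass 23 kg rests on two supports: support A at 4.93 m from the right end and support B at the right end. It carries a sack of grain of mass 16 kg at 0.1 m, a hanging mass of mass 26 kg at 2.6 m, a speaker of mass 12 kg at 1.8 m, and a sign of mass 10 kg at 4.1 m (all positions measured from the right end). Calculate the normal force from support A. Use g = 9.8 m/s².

Sum moments about support B (its reaction then has zero moment arm).
Beam weight: 23 × 9.8 = 225.4 N down at 2.6 m → arm 2.6 m, τ = 225.4 × 2.6 = 586 N·m counterclockwise.
Sack of grain: 16 × 9.8 = 156.8 N down at 0.1 m → arm 0.1 m, τ = 156.8 × 0.1 = 15.68 N·m counterclockwise.
Hanging mass: 26 × 9.8 = 254.8 N down at 2.6 m → arm 2.6 m, τ = 254.8 × 2.6 = 662.5 N·m counterclockwise.
Speaker: 12 × 9.8 = 117.6 N down at 1.8 m → arm 1.8 m, τ = 117.6 × 1.8 = 211.7 N·m counterclockwise.
Sign: 10 × 9.8 = 98 N down at 4.1 m → arm 4.1 m, τ = 98 × 4.1 = 401.8 N·m counterclockwise.
Net load moment about support B = 1878 N·m counterclockwise.
Reaction R at support A is upward at 4.93 m, arm 4.93 m → moment R × 4.93 clockwise.
Setting net torque to zero: R × 4.93 = 1878 → R = 381 N.

R_A ≈ 381 N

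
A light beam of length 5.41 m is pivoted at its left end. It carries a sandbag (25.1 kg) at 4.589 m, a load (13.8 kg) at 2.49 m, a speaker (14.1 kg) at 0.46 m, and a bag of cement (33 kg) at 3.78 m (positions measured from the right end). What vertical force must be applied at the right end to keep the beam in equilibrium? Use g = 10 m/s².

F ≈ 341 N

Choose the left end as the axis so the unknown pivot reaction has zero arm there.
Sandbag: 25.1 × 10 = 251 N down at 4.589 m → arm 0.821 m, τ = 251 × 0.821 = 206.1 N·m clockwise.
Load: 13.8 × 10 = 138 N down at 2.49 m → arm 2.92 m, τ = 138 × 2.92 = 403 N·m clockwise.
Speaker: 14.1 × 10 = 141 N down at 0.46 m → arm 4.95 m, τ = 141 × 4.95 = 698 N·m clockwise.
Bag of cement: 33 × 10 = 330 N down at 3.78 m → arm 1.63 m, τ = 330 × 1.63 = 537.9 N·m clockwise.
Net moment of the loads = 1845 N·m clockwise.
The upward force F acts at the right end, arm 5.41 m, giving F × 5.41 counterclockwise.
Στ = 0 ⇒ F × 5.41 = 1845 ⇒ F = 1845 / 5.41 = 341 N.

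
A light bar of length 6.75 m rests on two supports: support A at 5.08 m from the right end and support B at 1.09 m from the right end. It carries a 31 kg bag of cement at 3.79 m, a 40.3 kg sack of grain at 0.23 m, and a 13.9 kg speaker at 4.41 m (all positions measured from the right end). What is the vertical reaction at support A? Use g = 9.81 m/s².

R_A ≈ 234 N

Choose support B as the axis so its reaction then has zero moment arm.
Bag of cement: 31 × 9.81 = 304.1 N down at 3.79 m → arm 2.7 m, τ = 304.1 × 2.7 = 821.1 N·m counterclockwise.
Sack of grain: 40.3 × 9.81 = 395.3 N down at 0.23 m → arm 0.86 m, τ = 395.3 × 0.86 = 340 N·m clockwise.
Speaker: 13.9 × 9.81 = 136.4 N down at 4.41 m → arm 3.32 m, τ = 136.4 × 3.32 = 452.8 N·m counterclockwise.
Net load moment about support B = 933.9 N·m counterclockwise.
Reaction R at support A is upward at 5.08 m, arm 3.99 m → moment R × 3.99 clockwise.
For rotational equilibrium, R × 3.99 = 933.9, so R = 234 N.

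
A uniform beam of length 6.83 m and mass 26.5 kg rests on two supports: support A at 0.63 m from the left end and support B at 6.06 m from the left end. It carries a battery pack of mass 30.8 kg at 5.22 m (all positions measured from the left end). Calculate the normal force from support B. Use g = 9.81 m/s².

R_B ≈ 389 N

About support A:
Beam weight: 26.5 × 9.81 = 260 N down at 3.415 m → arm 2.785 m, τ = 260 × 2.785 = 724.1 N·m clockwise.
Battery pack: 30.8 × 9.81 = 302.1 N down at 5.22 m → arm 4.59 m, τ = 302.1 × 4.59 = 1387 N·m clockwise.
Net load moment about support A = 2111 N·m clockwise.
Reaction R at support B is upward at 6.06 m, arm 5.43 m → moment R × 5.43 counterclockwise.
Setting net torque to zero: R × 5.43 = 2111 → R = 389 N.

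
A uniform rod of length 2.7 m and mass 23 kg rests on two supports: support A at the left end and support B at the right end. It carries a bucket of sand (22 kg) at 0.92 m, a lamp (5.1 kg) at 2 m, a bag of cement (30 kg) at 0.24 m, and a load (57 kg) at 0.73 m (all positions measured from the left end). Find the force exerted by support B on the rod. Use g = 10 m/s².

Choose support A as the axis so its reaction then has zero moment arm.
Beam weight: 23 × 10 = 230 N down at 1.35 m → arm 1.35 m, τ = 230 × 1.35 = 310.5 N·m clockwise.
Bucket of sand: 22 × 10 = 220 N down at 0.92 m → arm 0.92 m, τ = 220 × 0.92 = 202.4 N·m clockwise.
Lamp: 5.1 × 10 = 51 N down at 2 m → arm 2 m, τ = 51 × 2 = 102 N·m clockwise.
Bag of cement: 30 × 10 = 300 N down at 0.24 m → arm 0.24 m, τ = 300 × 0.24 = 72 N·m clockwise.
Load: 57 × 10 = 570 N down at 0.73 m → arm 0.73 m, τ = 570 × 0.73 = 416.1 N·m clockwise.
Net load moment about support A = 1103 N·m clockwise.
Reaction R at support B is upward at 2.7 m, arm 2.7 m → moment R × 2.7 counterclockwise.
Στ = 0 ⇒ R × 2.7 = 1103 ⇒ R = 409 N.

R_B ≈ 409 N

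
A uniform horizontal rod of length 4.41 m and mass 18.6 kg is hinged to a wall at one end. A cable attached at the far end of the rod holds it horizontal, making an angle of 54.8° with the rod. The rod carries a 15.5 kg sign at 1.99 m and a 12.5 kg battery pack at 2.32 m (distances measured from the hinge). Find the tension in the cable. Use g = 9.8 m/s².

Choose the hinge as the axis so the unknown hinge reaction has zero arm there.
Beam weight: 18.6 × 9.8 = 182.3 N down at 2.205 m → arm 2.205 m, τ = 182.3 × 2.205 = 402 N·m clockwise.
Sign: 15.5 × 9.8 = 151.9 N down at 1.99 m → arm 1.99 m, τ = 151.9 × 1.99 = 302.3 N·m clockwise.
Battery pack: 12.5 × 9.8 = 122.5 N down at 2.32 m → arm 2.32 m, τ = 122.5 × 2.32 = 284.2 N·m clockwise.
Total clockwise load moment = 988.5 N·m.
The cable tension T acts at 4.41 m; only its component perpendicular to the rod, T sinθ, produces torque. sin 54.8° = 0.8171.
Setting net torque to zero: T × 4.41 × 0.8171 = 988.5 → T = 988.5 / 3.603 = 274 N.

T ≈ 274 N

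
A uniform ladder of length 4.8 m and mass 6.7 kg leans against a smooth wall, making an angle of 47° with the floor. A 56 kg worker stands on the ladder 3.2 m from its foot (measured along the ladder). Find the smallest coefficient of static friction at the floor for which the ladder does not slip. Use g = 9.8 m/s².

μ_min ≈ 0.605

Take moments about the foot of the ladder.
Ladder weight 6.7×9.8 = 65.66 N acts at 2.4 m along the ladder; its horizontal arm is 2.4·cos47° = 1.637 m → τ = 107.5 N·m clockwise.
Worker: 56×9.8 = 548.8 N at 3.2 m → arm 2.182 m → τ = 1197 N·m clockwise.
Wall normal N acts horizontally at the top; its moment arm is the height L sinθ = 4.8·sin47° = 3.51 m, counterclockwise.
For rotational equilibrium, N × 3.51 = 1304, so N = 371.5 N.
ΣFx = 0 ⇒ f = N_wall = 371.5 N. ΣFy = 0 ⇒ N_floor = 614.5 N.
μ_min = f / N_floor = 371.5 / 614.5 = 0.605.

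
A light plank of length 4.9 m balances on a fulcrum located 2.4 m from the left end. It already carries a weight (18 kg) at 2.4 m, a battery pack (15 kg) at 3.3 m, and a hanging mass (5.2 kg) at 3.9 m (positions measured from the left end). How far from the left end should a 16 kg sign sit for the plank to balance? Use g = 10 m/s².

x ≈ 1.07 m from the left end

About the fulcrum (at 2.4 m from the left end):
Weight: acts at the fulcrum, moment arm 0 → no torque.
Battery pack: 15 × 10 = 150 N down at 3.3 m → arm 0.9 m, τ = 150 × 0.9 = 135 N·m clockwise.
Hanging mass: 5.2 × 10 = 52 N down at 3.9 m → arm 1.5 m, τ = 52 × 1.5 = 78 N·m clockwise.
Net moment of existing loads = 213 N·m clockwise.
The sign weighs 16 × 10 = 160 N and must supply an equal counterclockwise moment, so its lever arm about the fulcrum is 213 / 160 = 1.33 m.
That puts it at 2.4 − 1.33 = 1.07 m from the left end.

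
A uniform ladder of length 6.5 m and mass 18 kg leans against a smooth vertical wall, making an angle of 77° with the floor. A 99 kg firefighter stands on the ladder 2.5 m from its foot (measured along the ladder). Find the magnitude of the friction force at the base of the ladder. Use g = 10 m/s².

f ≈ 109 N

Choose the foot of the ladder as the axis so the floor normal and friction both act there and drop out.
Ladder weight 18×10 = 180 N acts at 3.25 m along the ladder; its horizontal arm is 3.25·cos77° = 0.7311 m → τ = 131.6 N·m clockwise.
Firefighter: 99×10 = 990 N at 2.5 m → arm 0.5624 m → τ = 556.8 N·m clockwise.
Wall normal N acts horizontally at the top; its moment arm is the height L sinθ = 6.5·sin77° = 6.333 m, counterclockwise.
Setting net torque to zero: N × 6.333 = 688.4 → N = 109 N.
ΣFx = 0: friction at the foot balances the wall's push, so f = N_wall = 109 N.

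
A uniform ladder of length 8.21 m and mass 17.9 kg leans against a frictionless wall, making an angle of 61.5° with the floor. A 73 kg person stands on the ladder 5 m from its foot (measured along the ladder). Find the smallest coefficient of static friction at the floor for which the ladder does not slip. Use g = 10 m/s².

Take moments about the foot of the ladder.
Ladder weight 17.9×10 = 179 N acts at 4.105 m along the ladder; its horizontal arm is 4.105·cos61.5° = 1.959 m → τ = 350.7 N·m clockwise.
Person: 73×10 = 730 N at 5 m → arm 2.386 m → τ = 1742 N·m clockwise.
Wall normal N acts horizontally at the top; its moment arm is the height L sinθ = 8.21·sin61.5° = 7.215 m, counterclockwise.
Balancing moments: N × 7.215 = 2093, giving N = 290.1 N.
ΣFx = 0 ⇒ f = N_wall = 290.1 N. ΣFy = 0 ⇒ N_floor = 909 N.
μ_min = f / N_floor = 290.1 / 909 = 0.319.

μ_min ≈ 0.319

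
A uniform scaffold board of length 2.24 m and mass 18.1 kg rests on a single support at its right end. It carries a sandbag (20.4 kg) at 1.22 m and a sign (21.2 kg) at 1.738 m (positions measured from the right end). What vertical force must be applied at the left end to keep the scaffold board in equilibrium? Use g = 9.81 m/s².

Sum moments about the right end (the unknown pivot reaction has zero arm there).
Beam weight: 18.1 × 9.81 = 177.6 N down at 1.12 m → arm 1.12 m, τ = 177.6 × 1.12 = 198.9 N·m counterclockwise.
Sandbag: 20.4 × 9.81 = 200.1 N down at 1.22 m → arm 1.22 m, τ = 200.1 × 1.22 = 244.1 N·m counterclockwise.
Sign: 21.2 × 9.81 = 208 N down at 1.738 m → arm 1.738 m, τ = 208 × 1.738 = 361.5 N·m counterclockwise.
Net moment of the loads = 804.5 N·m counterclockwise.
The upward force F acts at the left end, arm 2.24 m, giving F × 2.24 clockwise.
Στ = 0 ⇒ F × 2.24 = 804.5 ⇒ F = 804.5 / 2.24 = 359 N.

F ≈ 359 N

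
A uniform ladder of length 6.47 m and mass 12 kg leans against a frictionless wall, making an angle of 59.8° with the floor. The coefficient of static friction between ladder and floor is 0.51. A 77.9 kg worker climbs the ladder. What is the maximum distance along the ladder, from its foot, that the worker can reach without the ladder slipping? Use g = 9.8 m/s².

d ≈ 6.04 m

Taking torques about the foot of the ladder:
Ladder weight 12×9.8 = 117.6 N acts at 3.235 m along the ladder; its horizontal arm is 3.235·cos59.8° = 1.627 m → τ = 191.3 N·m clockwise.
Worker weight 77.9×9.8 = 763.4 N at distance d → arm d·cos59.8° → τ = 763.4·d·0.503 clockwise.
Wall normal N at the top has arm L sinθ = 5.592 m counterclockwise, so Στ = 0 gives N·5.592 = 191.3 + 384·d.
ΣFy = 0 ⇒ N_floor = 881 N, so the maximum friction is μ_s·N_floor = 0.51×881 = 449.3 N. ΣFx = 0 ⇒ N_wall = f, so at the slipping point N = 449.3 N.
Substituting: 449.3×5.592 = 191.3 + 384·d ⇒ d = (2512 − 191.3) / 384 = 6.04 m.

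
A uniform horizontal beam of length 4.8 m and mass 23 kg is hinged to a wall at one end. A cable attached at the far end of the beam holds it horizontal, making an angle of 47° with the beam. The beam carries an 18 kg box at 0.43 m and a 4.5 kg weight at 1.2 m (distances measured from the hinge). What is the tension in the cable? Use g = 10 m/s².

T ≈ 195 N

Choose the hinge as the axis so the unknown hinge reaction has zero arm there.
Beam weight: 23 × 10 = 230 N down at 2.4 m → arm 2.4 m, τ = 230 × 2.4 = 552 N·m clockwise.
Box: 18 × 10 = 180 N down at 0.43 m → arm 0.43 m, τ = 180 × 0.43 = 77.4 N·m clockwise.
Weight: 4.5 × 10 = 45 N down at 1.2 m → arm 1.2 m, τ = 45 × 1.2 = 54 N·m clockwise.
Total clockwise load moment = 683.4 N·m.
The cable tension T acts at 4.8 m; only its component perpendicular to the beam, T sinθ, produces torque. sin 47° = 0.7314.
Balancing moments: T × 4.8 × 0.7314 = 683.4, giving T = 683.4 / 3.511 = 195 N.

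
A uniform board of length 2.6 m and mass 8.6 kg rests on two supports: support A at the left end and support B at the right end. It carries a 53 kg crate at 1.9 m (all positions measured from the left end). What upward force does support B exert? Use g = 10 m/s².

R_B ≈ 430 N

Take moments about support A.
Beam weight: 8.6 × 10 = 86 N down at 1.3 m → arm 1.3 m, τ = 86 × 1.3 = 111.8 N·m clockwise.
Crate: 53 × 10 = 530 N down at 1.9 m → arm 1.9 m, τ = 530 × 1.9 = 1007 N·m clockwise.
Net load moment about support A = 1119 N·m clockwise.
Reaction R at support B is upward at 2.6 m, arm 2.6 m → moment R × 2.6 counterclockwise.
For rotational equilibrium, R × 2.6 = 1119, so R = 430 N.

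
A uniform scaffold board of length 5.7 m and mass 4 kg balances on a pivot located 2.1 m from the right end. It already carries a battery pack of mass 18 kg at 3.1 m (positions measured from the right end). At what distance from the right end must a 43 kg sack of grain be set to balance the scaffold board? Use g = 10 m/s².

Choose the pivot (at 2.1 m from the right end) as the axis so the support reaction has zero arm there.
Beam weight: 4 × 10 = 40 N down at 2.85 m → arm 0.75 m, τ = 40 × 0.75 = 30 N·m counterclockwise.
Battery pack: 18 × 10 = 180 N down at 3.1 m → arm 1 m, τ = 180 × 1 = 180 N·m counterclockwise.
Net moment of existing loads = 210 N·m counterclockwise.
The sack of grain weighs 43 × 10 = 430 N and must supply an equal clockwise moment, so its lever arm about the pivot is 210 / 430 = 0.488 m.
That puts it at 2.1 − 0.488 = 1.61 m from the right end.

x ≈ 1.61 m from the right end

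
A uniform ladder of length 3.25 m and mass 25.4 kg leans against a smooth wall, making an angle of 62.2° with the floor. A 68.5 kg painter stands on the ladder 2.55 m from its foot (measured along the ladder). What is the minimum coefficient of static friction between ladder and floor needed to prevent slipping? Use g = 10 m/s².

μ_min ≈ 0.373

Take moments about the foot of the ladder.
Ladder weight 25.4×10 = 254 N acts at 1.625 m along the ladder; its horizontal arm is 1.625·cos62.2° = 0.7579 m → τ = 192.5 N·m clockwise.
Painter: 68.5×10 = 685 N at 2.55 m → arm 1.189 m → τ = 814.5 N·m clockwise.
Wall normal N acts horizontally at the top; its moment arm is the height L sinθ = 3.25·sin62.2° = 2.875 m, counterclockwise.
Στ = 0 ⇒ N × 2.875 = 1007 ⇒ N = 350.3 N.
ΣFx = 0 ⇒ f = N_wall = 350.3 N. ΣFy = 0 ⇒ N_floor = 939 N.
μ_min = f / N_floor = 350.3 / 939 = 0.373.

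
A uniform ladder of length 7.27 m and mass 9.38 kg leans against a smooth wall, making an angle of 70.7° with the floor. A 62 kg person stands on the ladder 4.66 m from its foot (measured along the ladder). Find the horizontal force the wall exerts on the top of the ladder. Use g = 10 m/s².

About the foot of the ladder:
Ladder weight 9.38×10 = 93.8 N acts at 3.635 m along the ladder; its horizontal arm is 3.635·cos70.7° = 1.201 m → τ = 112.7 N·m clockwise.
Person: 62×10 = 620 N at 4.66 m → arm 1.54 m → τ = 954.8 N·m clockwise.
Wall normal N acts horizontally at the top; its moment arm is the height L sinθ = 7.27·sin70.7° = 6.861 m, counterclockwise.
Setting net torque to zero: N × 6.861 = 1068 → N = 156 N.

N_wall ≈ 156 N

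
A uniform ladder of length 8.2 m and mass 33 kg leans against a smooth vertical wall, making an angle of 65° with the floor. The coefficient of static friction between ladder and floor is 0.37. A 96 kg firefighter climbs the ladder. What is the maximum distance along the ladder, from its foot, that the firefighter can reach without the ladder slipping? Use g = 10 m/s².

d ≈ 7.33 m

Choose the foot of the ladder as the axis so the floor normal and friction both act there and drop out.
Ladder weight 33×10 = 330 N acts at 4.1 m along the ladder; its horizontal arm is 4.1·cos65° = 1.733 m → τ = 571.9 N·m clockwise.
Firefighter weight 96×10 = 960 N at distance d → arm d·cos65° → τ = 960·d·0.4226 clockwise.
Wall normal N at the top has arm L sinθ = 7.432 m counterclockwise, so Στ = 0 gives N·7.432 = 571.9 + 405.7·d.
ΣFy = 0 ⇒ N_floor = 1290 N, so the maximum friction is μ_s·N_floor = 0.37×1290 = 477.3 N. ΣFx = 0 ⇒ N_wall = f, so at the slipping point N = 477.3 N.
Substituting: 477.3×7.432 = 571.9 + 405.7·d ⇒ d = (3547 − 571.9) / 405.7 = 7.33 m.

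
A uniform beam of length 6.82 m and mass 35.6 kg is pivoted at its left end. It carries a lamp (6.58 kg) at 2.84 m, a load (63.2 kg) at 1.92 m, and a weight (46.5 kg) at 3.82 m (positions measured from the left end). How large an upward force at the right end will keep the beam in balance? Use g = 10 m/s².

F ≈ 644 N

Sum moments about the left end (the unknown pivot reaction has zero arm there).
Beam weight: 35.6 × 10 = 356 N down at 3.41 m → arm 3.41 m, τ = 356 × 3.41 = 1214 N·m clockwise.
Lamp: 6.58 × 10 = 65.8 N down at 2.84 m → arm 2.84 m, τ = 65.8 × 2.84 = 186.9 N·m clockwise.
Load: 63.2 × 10 = 632 N down at 1.92 m → arm 1.92 m, τ = 632 × 1.92 = 1213 N·m clockwise.
Weight: 46.5 × 10 = 465 N down at 3.82 m → arm 3.82 m, τ = 465 × 3.82 = 1776 N·m clockwise.
Net moment of the loads = 4390 N·m clockwise.
The upward force F acts at the right end, arm 6.82 m, giving F × 6.82 counterclockwise.
For rotational equilibrium, F × 6.82 = 4390, so F = 4390 / 6.82 = 644 N.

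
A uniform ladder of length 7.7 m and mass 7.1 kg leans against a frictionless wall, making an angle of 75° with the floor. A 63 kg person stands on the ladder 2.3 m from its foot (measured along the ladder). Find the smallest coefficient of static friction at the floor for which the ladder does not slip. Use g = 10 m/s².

μ_min ≈ 0.0855

Sum moments about the foot of the ladder (the floor normal and friction both act there and drop out).
Ladder weight 7.1×10 = 71 N acts at 3.85 m along the ladder; its horizontal arm is 3.85·cos75° = 0.9965 m → τ = 70.75 N·m clockwise.
Person: 63×10 = 630 N at 2.3 m → arm 0.5953 m → τ = 375 N·m clockwise.
Wall normal N acts horizontally at the top; its moment arm is the height L sinθ = 7.7·sin75° = 7.438 m, counterclockwise.
Balancing moments: N × 7.438 = 445.8, giving N = 59.94 N.
ΣFx = 0 ⇒ f = N_wall = 59.94 N. ΣFy = 0 ⇒ N_floor = 701 N.
μ_min = f / N_floor = 59.94 / 701 = 0.0855.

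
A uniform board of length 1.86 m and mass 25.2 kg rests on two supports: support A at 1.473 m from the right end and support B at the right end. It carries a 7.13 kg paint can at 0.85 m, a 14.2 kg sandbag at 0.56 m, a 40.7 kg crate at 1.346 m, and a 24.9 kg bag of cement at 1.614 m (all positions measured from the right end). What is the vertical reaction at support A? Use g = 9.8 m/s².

Sum moments about support B (its reaction then has zero moment arm).
Beam weight: 25.2 × 9.8 = 247 N down at 0.93 m → arm 0.93 m, τ = 247 × 0.93 = 229.7 N·m counterclockwise.
Paint can: 7.13 × 9.8 = 69.87 N down at 0.85 m → arm 0.85 m, τ = 69.87 × 0.85 = 59.39 N·m counterclockwise.
Sandbag: 14.2 × 9.8 = 139.2 N down at 0.56 m → arm 0.56 m, τ = 139.2 × 0.56 = 77.95 N·m counterclockwise.
Crate: 40.7 × 9.8 = 398.9 N down at 1.346 m → arm 1.346 m, τ = 398.9 × 1.346 = 536.9 N·m counterclockwise.
Bag of cement: 24.9 × 9.8 = 244 N down at 1.614 m → arm 1.614 m, τ = 244 × 1.614 = 393.8 N·m counterclockwise.
Net load moment about support B = 1298 N·m counterclockwise.
Reaction R at support A is upward at 1.473 m, arm 1.473 m → moment R × 1.473 clockwise.
Στ = 0 ⇒ R × 1.473 = 1298 ⇒ R = 881 N.

R_A ≈ 881 N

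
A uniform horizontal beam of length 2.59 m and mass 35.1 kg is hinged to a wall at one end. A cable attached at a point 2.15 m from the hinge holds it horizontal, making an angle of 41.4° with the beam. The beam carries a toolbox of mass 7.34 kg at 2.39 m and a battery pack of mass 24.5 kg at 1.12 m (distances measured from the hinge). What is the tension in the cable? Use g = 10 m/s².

T ≈ 636 N

Taking torques about the hinge:
Beam weight: 35.1 × 10 = 351 N down at 1.295 m → arm 1.295 m, τ = 351 × 1.295 = 454.5 N·m clockwise.
Toolbox: 7.34 × 10 = 73.4 N down at 2.39 m → arm 2.39 m, τ = 73.4 × 2.39 = 175.4 N·m clockwise.
Battery pack: 24.5 × 10 = 245 N down at 1.12 m → arm 1.12 m, τ = 245 × 1.12 = 274.4 N·m clockwise.
Total clockwise load moment = 904.3 N·m.
The cable tension T acts at 2.15 m; only its component perpendicular to the beam, T sinθ, produces torque. sin 41.4° = 0.6613.
For rotational equilibrium, T × 2.15 × 0.6613 = 904.3, so T = 904.3 / 1.422 = 636 N.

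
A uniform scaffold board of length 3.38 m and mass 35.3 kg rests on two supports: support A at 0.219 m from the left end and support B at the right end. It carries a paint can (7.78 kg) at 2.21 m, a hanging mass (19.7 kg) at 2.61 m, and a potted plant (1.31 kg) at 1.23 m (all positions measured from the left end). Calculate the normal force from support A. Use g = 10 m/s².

R_A ≈ 274 N

Taking torques about support B:
Beam weight: 35.3 × 10 = 353 N down at 1.69 m → arm 1.69 m, τ = 353 × 1.69 = 596.6 N·m counterclockwise.
Paint can: 7.78 × 10 = 77.8 N down at 2.21 m → arm 1.17 m, τ = 77.8 × 1.17 = 91.03 N·m counterclockwise.
Hanging mass: 19.7 × 10 = 197 N down at 2.61 m → arm 0.77 m, τ = 197 × 0.77 = 151.7 N·m counterclockwise.
Potted plant: 1.31 × 10 = 13.1 N down at 1.23 m → arm 2.15 m, τ = 13.1 × 2.15 = 28.16 N·m counterclockwise.
Net load moment about support B = 867.5 N·m counterclockwise.
Reaction R at support A is upward at 0.219 m, arm 3.161 m → moment R × 3.161 clockwise.
Balancing moments: R × 3.161 = 867.5, giving R = 274 N.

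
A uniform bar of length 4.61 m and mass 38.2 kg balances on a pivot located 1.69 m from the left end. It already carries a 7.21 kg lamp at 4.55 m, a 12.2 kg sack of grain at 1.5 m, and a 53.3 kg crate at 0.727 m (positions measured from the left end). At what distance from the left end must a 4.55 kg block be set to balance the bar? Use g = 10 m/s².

x ≈ 3.79 m from the left end

About the pivot (at 1.69 m from the left end):
Beam weight: 38.2 × 10 = 382 N down at 2.305 m → arm 0.615 m, τ = 382 × 0.615 = 234.9 N·m clockwise.
Lamp: 7.21 × 10 = 72.1 N down at 4.55 m → arm 2.86 m, τ = 72.1 × 2.86 = 206.2 N·m clockwise.
Sack of grain: 12.2 × 10 = 122 N down at 1.5 m → arm 0.19 m, τ = 122 × 0.19 = 23.18 N·m counterclockwise.
Crate: 53.3 × 10 = 533 N down at 0.727 m → arm 0.963 m, τ = 533 × 0.963 = 513.3 N·m counterclockwise.
Net moment of existing loads = 95.38 N·m counterclockwise.
The block weighs 4.55 × 10 = 45.5 N and must supply an equal clockwise moment, so its lever arm about the pivot is 95.38 / 45.5 = 2.1 m.
That puts it at 1.69 + 2.1 = 3.79 m from the left end.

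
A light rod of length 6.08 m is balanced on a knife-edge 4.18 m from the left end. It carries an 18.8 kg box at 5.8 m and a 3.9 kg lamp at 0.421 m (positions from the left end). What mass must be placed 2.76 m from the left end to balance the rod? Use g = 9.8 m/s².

m ≈ 11.1 kg

Sum moments about the knife-edge (at 4.18 m from the left end) (the support reaction has zero arm there).
Box: 18.8 × 9.8 = 184.2 N down at 5.8 m → arm 1.62 m, τ = 184.2 × 1.62 = 298.4 N·m clockwise.
Lamp: 3.9 × 9.8 = 38.22 N down at 0.421 m → arm 3.759 m, τ = 38.22 × 3.759 = 143.7 N·m counterclockwise.
Net moment of known loads = 154.7 N·m clockwise.
An unknown mass m at 2.76 m has arm 1.42 m; its moment is m·g·1.42 counterclockwise.
Στ = 0 ⇒ m × 9.8 × 1.42 = 154.7 ⇒ m = 154.7 / (9.8 × 1.42) = 11.1 kg.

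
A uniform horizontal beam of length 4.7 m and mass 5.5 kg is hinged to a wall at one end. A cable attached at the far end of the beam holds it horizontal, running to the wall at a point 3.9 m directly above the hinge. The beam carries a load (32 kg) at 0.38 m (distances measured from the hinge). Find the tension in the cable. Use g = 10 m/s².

Sum moments about the hinge (the unknown hinge reaction has zero arm there).
Beam weight: 5.5 × 10 = 55 N down at 2.35 m → arm 2.35 m, τ = 55 × 2.35 = 129.2 N·m clockwise.
Load: 32 × 10 = 320 N down at 0.38 m → arm 0.38 m, τ = 320 × 0.38 = 121.6 N·m clockwise.
Total clockwise load moment = 250.8 N·m.
The cable tension T acts at 4.7 m; only its component perpendicular to the beam, T sinθ, produces torque. sinθ = h/√(h²+d²) = 3.9/√(3.9²+4.7²) = 0.6386.
Setting net torque to zero: T × 4.7 × 0.6386 = 250.8 → T = 250.8 / 3.001 = 83.6 N.

T ≈ 83.6 N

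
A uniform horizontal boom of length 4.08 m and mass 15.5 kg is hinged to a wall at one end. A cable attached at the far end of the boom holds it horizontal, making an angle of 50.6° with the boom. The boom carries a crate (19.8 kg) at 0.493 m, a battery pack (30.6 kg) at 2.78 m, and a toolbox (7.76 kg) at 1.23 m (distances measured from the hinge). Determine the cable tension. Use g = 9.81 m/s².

Taking torques about the hinge:
Beam weight: 15.5 × 9.81 = 152.1 N down at 2.04 m → arm 2.04 m, τ = 152.1 × 2.04 = 310.3 N·m clockwise.
Crate: 19.8 × 9.81 = 194.2 N down at 0.493 m → arm 0.493 m, τ = 194.2 × 0.493 = 95.74 N·m clockwise.
Battery pack: 30.6 × 9.81 = 300.2 N down at 2.78 m → arm 2.78 m, τ = 300.2 × 2.78 = 834.6 N·m clockwise.
Toolbox: 7.76 × 9.81 = 76.13 N down at 1.23 m → arm 1.23 m, τ = 76.13 × 1.23 = 93.64 N·m clockwise.
Total clockwise load moment = 1334 N·m.
The cable tension T acts at 4.08 m; only its component perpendicular to the boom, T sinθ, produces torque. sin 50.6° = 0.7727.
Στ = 0 ⇒ T × 4.08 × 0.7727 = 1334 ⇒ T = 1334 / 3.153 = 423 N.

T ≈ 423 N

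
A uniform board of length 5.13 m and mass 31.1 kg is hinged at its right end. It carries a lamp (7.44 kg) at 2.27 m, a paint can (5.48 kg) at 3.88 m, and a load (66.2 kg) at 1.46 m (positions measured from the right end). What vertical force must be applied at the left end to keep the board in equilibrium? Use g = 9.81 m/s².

Sum moments about the right end (the unknown pivot reaction has zero arm there).
Beam weight: 31.1 × 9.81 = 305.1 N down at 2.565 m → arm 2.565 m, τ = 305.1 × 2.565 = 782.6 N·m counterclockwise.
Lamp: 7.44 × 9.81 = 72.99 N down at 2.27 m → arm 2.27 m, τ = 72.99 × 2.27 = 165.7 N·m counterclockwise.
Paint can: 5.48 × 9.81 = 53.76 N down at 3.88 m → arm 3.88 m, τ = 53.76 × 3.88 = 208.6 N·m counterclockwise.
Load: 66.2 × 9.81 = 649.4 N down at 1.46 m → arm 1.46 m, τ = 649.4 × 1.46 = 948.1 N·m counterclockwise.
Net moment of the loads = 2105 N·m counterclockwise.
The upward force F acts at the left end, arm 5.13 m, giving F × 5.13 clockwise.
Setting net torque to zero: F × 5.13 = 2105 → F = 2105 / 5.13 = 410 N.

F ≈ 410 N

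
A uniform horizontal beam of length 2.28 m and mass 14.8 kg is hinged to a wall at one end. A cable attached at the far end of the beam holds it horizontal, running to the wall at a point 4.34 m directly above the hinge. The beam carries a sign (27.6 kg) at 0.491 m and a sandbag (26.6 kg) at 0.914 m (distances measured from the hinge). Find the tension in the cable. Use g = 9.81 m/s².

T ≈ 266 N

About the hinge:
Beam weight: 14.8 × 9.81 = 145.2 N down at 1.14 m → arm 1.14 m, τ = 145.2 × 1.14 = 165.5 N·m clockwise.
Sign: 27.6 × 9.81 = 270.8 N down at 0.491 m → arm 0.491 m, τ = 270.8 × 0.491 = 133 N·m clockwise.
Sandbag: 26.6 × 9.81 = 260.9 N down at 0.914 m → arm 0.914 m, τ = 260.9 × 0.914 = 238.5 N·m clockwise.
Total clockwise load moment = 537 N·m.
The cable tension T acts at 2.28 m; only its component perpendicular to the beam, T sinθ, produces torque. sinθ = h/√(h²+d²) = 4.34/√(4.34²+2.28²) = 0.8853.
Balancing moments: T × 2.28 × 0.8853 = 537, giving T = 537 / 2.018 = 266 N.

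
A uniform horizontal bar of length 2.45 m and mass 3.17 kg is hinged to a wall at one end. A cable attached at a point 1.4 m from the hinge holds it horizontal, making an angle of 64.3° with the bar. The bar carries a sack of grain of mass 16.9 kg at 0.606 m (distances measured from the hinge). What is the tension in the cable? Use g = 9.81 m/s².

Taking torques about the hinge:
Beam weight: 3.17 × 9.81 = 31.1 N down at 1.225 m → arm 1.225 m, τ = 31.1 × 1.225 = 38.1 N·m clockwise.
Sack of grain: 16.9 × 9.81 = 165.8 N down at 0.606 m → arm 0.606 m, τ = 165.8 × 0.606 = 100.5 N·m clockwise.
Total clockwise load moment = 138.6 N·m.
The cable tension T acts at 1.4 m; only its component perpendicular to the bar, T sinθ, produces torque. sin 64.3° = 0.9011.
Balancing moments: T × 1.4 × 0.9011 = 138.6, giving T = 138.6 / 1.262 = 110 N.

T ≈ 110 N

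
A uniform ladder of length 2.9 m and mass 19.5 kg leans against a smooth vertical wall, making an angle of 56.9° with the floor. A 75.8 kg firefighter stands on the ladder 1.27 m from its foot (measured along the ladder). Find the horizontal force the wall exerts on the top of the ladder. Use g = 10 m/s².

Taking torques about the foot of the ladder:
Ladder weight 19.5×10 = 195 N acts at 1.45 m along the ladder; its horizontal arm is 1.45·cos56.9° = 0.7918 m → τ = 154.4 N·m clockwise.
Firefighter: 75.8×10 = 758 N at 1.27 m → arm 0.6935 m → τ = 525.7 N·m clockwise.
Wall normal N acts horizontally at the top; its moment arm is the height L sinθ = 2.9·sin56.9° = 2.429 m, counterclockwise.
Balancing moments: N × 2.429 = 680.1, giving N = 280 N.

N_wall ≈ 280 N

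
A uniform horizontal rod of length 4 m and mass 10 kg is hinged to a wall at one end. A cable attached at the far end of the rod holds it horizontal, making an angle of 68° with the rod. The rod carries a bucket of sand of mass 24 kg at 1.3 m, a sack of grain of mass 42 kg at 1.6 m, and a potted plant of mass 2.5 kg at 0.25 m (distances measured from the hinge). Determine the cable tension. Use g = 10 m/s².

Take moments about the hinge.
Beam weight: 10 × 10 = 100 N down at 2 m → arm 2 m, τ = 100 × 2 = 200 N·m clockwise.
Bucket of sand: 24 × 10 = 240 N down at 1.3 m → arm 1.3 m, τ = 240 × 1.3 = 312 N·m clockwise.
Sack of grain: 42 × 10 = 420 N down at 1.6 m → arm 1.6 m, τ = 420 × 1.6 = 672 N·m clockwise.
Potted plant: 2.5 × 10 = 25 N down at 0.25 m → arm 0.25 m, τ = 25 × 0.25 = 6.25 N·m clockwise.
Total clockwise load moment = 1190 N·m.
The cable tension T acts at 4 m; only its component perpendicular to the rod, T sinθ, produces torque. sin 68° = 0.9272.
Στ = 0 ⇒ T × 4 × 0.9272 = 1190 ⇒ T = 1190 / 3.709 = 321 N.

T ≈ 321 N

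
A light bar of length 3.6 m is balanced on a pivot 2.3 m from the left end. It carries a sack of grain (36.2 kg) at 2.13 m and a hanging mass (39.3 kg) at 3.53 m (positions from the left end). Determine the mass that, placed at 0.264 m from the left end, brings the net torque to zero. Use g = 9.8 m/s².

m ≈ 20.7 kg

Take moments about the pivot (at 2.3 m from the left end).
Sack of grain: 36.2 × 9.8 = 354.8 N down at 2.13 m → arm 0.17 m, τ = 354.8 × 0.17 = 60.32 N·m counterclockwise.
Hanging mass: 39.3 × 9.8 = 385.1 N down at 3.53 m → arm 1.23 m, τ = 385.1 × 1.23 = 473.7 N·m clockwise.
Net moment of known loads = 413.4 N·m clockwise.
An unknown mass m at 0.264 m has arm 2.036 m; its moment is m·g·2.036 counterclockwise.
Setting net torque to zero: m × 9.8 × 2.036 = 413.4 → m = 413.4 / (9.8 × 2.036) = 20.7 kg.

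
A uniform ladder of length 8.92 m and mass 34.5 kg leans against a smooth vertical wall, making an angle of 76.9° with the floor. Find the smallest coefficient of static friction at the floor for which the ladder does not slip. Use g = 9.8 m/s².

Take moments about the foot of the ladder.
Ladder weight 34.5×9.8 = 338.1 N acts at 4.46 m along the ladder; its horizontal arm is 4.46·cos76.9° = 1.011 m → τ = 341.8 N·m clockwise.
Wall normal N acts horizontally at the top; its moment arm is the height L sinθ = 8.92·sin76.9° = 8.688 m, counterclockwise.
For rotational equilibrium, N × 8.688 = 341.8, so N = 39.34 N.
ΣFx = 0 ⇒ f = N_wall = 39.34 N. ΣFy = 0 ⇒ N_floor = 338.1 N.
μ_min = f / N_floor = 39.34 / 338.1 = 0.116.

μ_min ≈ 0.116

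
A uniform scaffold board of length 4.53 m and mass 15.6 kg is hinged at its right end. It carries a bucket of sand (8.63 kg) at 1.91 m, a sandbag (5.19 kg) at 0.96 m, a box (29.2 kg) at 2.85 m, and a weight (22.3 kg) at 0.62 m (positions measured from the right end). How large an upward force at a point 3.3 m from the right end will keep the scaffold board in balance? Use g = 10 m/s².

Take moments about the right end.
Beam weight: 15.6 × 10 = 156 N down at 2.265 m → arm 2.265 m, τ = 156 × 2.265 = 353.3 N·m counterclockwise.
Bucket of sand: 8.63 × 10 = 86.3 N down at 1.91 m → arm 1.91 m, τ = 86.3 × 1.91 = 164.8 N·m counterclockwise.
Sandbag: 5.19 × 10 = 51.9 N down at 0.96 m → arm 0.96 m, τ = 51.9 × 0.96 = 49.82 N·m counterclockwise.
Box: 29.2 × 10 = 292 N down at 2.85 m → arm 2.85 m, τ = 292 × 2.85 = 832.2 N·m counterclockwise.
Weight: 22.3 × 10 = 223 N down at 0.62 m → arm 0.62 m, τ = 223 × 0.62 = 138.3 N·m counterclockwise.
Net moment of the loads = 1538 N·m counterclockwise.
The upward force F acts at a point 3.3 m from the right end, arm 3.3 m, giving F × 3.3 clockwise.
For rotational equilibrium, F × 3.3 = 1538, so F = 1538 / 3.3 = 466 N.

F ≈ 466 N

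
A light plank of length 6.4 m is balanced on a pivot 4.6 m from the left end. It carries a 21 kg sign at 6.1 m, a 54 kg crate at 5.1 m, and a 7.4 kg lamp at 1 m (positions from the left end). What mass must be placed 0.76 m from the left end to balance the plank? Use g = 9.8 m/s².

m ≈ 8.3 kg

Taking torques about the pivot (at 4.6 m from the left end):
Sign: 21 × 9.8 = 205.8 N down at 6.1 m → arm 1.5 m, τ = 205.8 × 1.5 = 308.7 N·m clockwise.
Crate: 54 × 9.8 = 529.2 N down at 5.1 m → arm 0.5 m, τ = 529.2 × 0.5 = 264.6 N·m clockwise.
Lamp: 7.4 × 9.8 = 72.52 N down at 1 m → arm 3.6 m, τ = 72.52 × 3.6 = 261.1 N·m counterclockwise.
Net moment of known loads = 312.2 N·m clockwise.
An unknown mass m at 0.76 m has arm 3.84 m; its moment is m·g·3.84 counterclockwise.
For rotational equilibrium, m × 9.8 × 3.84 = 312.2, so m = 312.2 / (9.8 × 3.84) = 8.3 kg.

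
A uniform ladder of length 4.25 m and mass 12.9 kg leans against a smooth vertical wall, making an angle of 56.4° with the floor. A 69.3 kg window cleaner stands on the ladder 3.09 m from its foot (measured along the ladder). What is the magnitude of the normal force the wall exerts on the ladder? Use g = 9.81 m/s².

N_wall ≈ 370 N

Choose the foot of the ladder as the axis so the floor normal and friction both act there and drop out.
Ladder weight 12.9×9.81 = 126.5 N acts at 2.125 m along the ladder; its horizontal arm is 2.125·cos56.4° = 1.176 m → τ = 148.8 N·m clockwise.
Window cleaner: 69.3×9.81 = 679.8 N at 3.09 m → arm 1.71 m → τ = 1162 N·m clockwise.
Wall normal N acts horizontally at the top; its moment arm is the height L sinθ = 4.25·sin56.4° = 3.54 m, counterclockwise.
Setting net torque to zero: N × 3.54 = 1311 → N = 370 N.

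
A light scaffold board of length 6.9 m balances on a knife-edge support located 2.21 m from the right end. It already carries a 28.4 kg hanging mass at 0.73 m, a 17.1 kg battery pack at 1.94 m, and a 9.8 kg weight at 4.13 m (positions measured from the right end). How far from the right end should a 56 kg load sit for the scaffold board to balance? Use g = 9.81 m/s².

About the knife-edge support (at 2.21 m from the right end):
Hanging mass: 28.4 × 9.81 = 278.6 N down at 0.73 m → arm 1.48 m, τ = 278.6 × 1.48 = 412.3 N·m clockwise.
Battery pack: 17.1 × 9.81 = 167.8 N down at 1.94 m → arm 0.27 m, τ = 167.8 × 0.27 = 45.31 N·m clockwise.
Weight: 9.8 × 9.81 = 96.14 N down at 4.13 m → arm 1.92 m, τ = 96.14 × 1.92 = 184.6 N·m counterclockwise.
Net moment of existing loads = 273 N·m clockwise.
The load weighs 56 × 9.81 = 549.4 N and must supply an equal counterclockwise moment, so its lever arm about the knife-edge support is 273 / 549.4 = 0.497 m.
That puts it at 2.21 + 0.497 = 2.71 m from the right end.

x ≈ 2.71 m from the right end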